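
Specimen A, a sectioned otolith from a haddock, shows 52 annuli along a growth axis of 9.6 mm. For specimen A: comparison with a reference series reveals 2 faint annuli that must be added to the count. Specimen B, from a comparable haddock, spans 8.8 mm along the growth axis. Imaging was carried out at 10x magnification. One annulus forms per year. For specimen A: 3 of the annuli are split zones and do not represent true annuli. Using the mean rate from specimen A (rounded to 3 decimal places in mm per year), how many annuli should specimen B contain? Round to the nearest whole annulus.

47 annuli

Specimen A: after corrections the count is 52 − 3 + 2 = 51 annuli.
A: Mean rate = 9.6 mm / 51 years ≈ 0.188 mm/yr.
Specimen B: 8.8 mm / 0.188 mm per year = 46.81 years ≈ 47 annuli.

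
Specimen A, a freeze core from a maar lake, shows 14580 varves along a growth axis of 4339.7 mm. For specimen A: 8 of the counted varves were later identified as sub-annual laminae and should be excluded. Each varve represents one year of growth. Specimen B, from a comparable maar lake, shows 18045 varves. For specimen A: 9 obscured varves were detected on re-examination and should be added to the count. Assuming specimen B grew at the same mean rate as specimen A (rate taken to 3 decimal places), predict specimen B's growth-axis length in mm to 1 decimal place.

5377.4 mm

Specimen A: true varve count = 14580 − 8 + 9 = 14581.
A: Mean rate = 4339.7 mm / 14581 years ≈ 0.298 mm per year.
For B, 0.298 mm/year × 18045 years = 5377.4 mm.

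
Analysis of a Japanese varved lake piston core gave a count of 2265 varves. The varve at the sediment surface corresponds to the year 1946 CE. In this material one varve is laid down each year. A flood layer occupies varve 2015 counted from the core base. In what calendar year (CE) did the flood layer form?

1696 CE

The flood layer sits at varve 2015 from the core base, so 2265 − 2015 = 250 varves formed after it.
The varve at the sediment surface is 1946 CE, so the flood layer dates to 1946 − 250 = 1696 CE.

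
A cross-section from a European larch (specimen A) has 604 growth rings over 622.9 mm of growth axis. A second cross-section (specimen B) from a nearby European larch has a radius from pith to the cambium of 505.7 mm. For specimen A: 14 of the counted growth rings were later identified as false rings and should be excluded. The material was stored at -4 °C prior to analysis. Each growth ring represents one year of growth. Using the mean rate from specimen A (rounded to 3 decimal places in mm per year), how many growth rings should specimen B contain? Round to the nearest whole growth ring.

Specimen A: true growth ring count = 604 − 14 = 590.
A: Extension rate ≈ 622.9 / 590 = 1.056 mm/yr.
For B, 505.7 / 1.056 = 478.88 years ≈ 479 growth rings.

479 growth rings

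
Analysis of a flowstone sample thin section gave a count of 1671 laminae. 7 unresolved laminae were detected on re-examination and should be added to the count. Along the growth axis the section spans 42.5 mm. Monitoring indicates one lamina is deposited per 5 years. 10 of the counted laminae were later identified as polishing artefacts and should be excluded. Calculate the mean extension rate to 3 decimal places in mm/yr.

Adjusted count: 1671 − 10 + 7 = 1668 laminae.
1668 laminae at 5 years each span 1668 × 5 = 8340 years.
42.5 mm over 8340 years gives 42.5 / 8340 ≈ 0.005 mm/yr.

0.005 mm/yr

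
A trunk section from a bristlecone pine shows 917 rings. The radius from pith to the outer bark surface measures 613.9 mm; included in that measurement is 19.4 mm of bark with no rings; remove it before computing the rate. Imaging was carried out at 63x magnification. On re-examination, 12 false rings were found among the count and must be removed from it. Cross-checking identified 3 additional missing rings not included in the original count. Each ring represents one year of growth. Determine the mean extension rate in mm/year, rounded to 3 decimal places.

True ring count = 917 − 12 + 3 = 908.
Net length = 613.9 − 19.4 = 594.5 mm.
Mean rate = 594.5 mm / 908 years ≈ 0.655 mm/year.

0.655 mm/year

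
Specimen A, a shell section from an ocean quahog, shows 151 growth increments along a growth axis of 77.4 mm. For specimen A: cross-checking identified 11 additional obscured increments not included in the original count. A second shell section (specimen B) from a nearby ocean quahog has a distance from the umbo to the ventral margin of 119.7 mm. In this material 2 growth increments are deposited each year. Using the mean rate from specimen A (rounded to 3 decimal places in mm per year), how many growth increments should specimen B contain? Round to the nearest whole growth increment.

Specimen A: correcting the raw count gives 151 + 11 = 162 true growth increments.
Specimen A: with 2 growth increments per year, 162 / 2 = 81 years.
A: Extension rate ≈ 77.4 / 81 = 0.956 mm/year.
For B, 119.7 / 0.956 = 125.21 years; at 2 growth increments per year that is 125.21 × 2 ≈ 250 growth increments.

250 growth increments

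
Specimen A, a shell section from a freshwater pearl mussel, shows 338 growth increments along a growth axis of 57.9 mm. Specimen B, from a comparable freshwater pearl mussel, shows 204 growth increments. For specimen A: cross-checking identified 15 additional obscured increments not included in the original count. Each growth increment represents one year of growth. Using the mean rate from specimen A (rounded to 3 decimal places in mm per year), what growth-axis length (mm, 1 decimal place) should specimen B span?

Specimen A: correcting the raw count gives 338 + 15 = 353 true growth increments.
A: 57.9 mm over 353 years gives 57.9 / 353 ≈ 0.164 mm per year.
B's length ≈ 0.164 × 204 = 33.5 mm.

33.5 mm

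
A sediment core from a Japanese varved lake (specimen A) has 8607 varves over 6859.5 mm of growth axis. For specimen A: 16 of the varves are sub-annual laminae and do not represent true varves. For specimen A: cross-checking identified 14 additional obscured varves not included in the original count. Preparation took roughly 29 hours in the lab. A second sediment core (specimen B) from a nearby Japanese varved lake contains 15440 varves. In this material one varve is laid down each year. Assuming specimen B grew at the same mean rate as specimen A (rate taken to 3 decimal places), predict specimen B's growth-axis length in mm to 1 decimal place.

12305.7 mm

Specimen A: correcting the raw count gives 8607 − 16 + 14 = 8605 true varves.
A: Extension rate ≈ 6859.5 / 8605 = 0.797 mm/year.
Length of B = 0.797 × 15440 = 12305.7 mm.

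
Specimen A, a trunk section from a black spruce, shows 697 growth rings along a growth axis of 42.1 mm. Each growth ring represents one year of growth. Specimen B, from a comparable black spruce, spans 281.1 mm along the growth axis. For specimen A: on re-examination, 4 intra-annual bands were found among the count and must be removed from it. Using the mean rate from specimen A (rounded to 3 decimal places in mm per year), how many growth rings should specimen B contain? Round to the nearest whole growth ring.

4608 growth rings

Specimen A: correcting the raw count gives 697 − 4 = 693 true growth rings.
A: Mean rate = 42.1 mm / 693 years ≈ 0.061 mm/year.
For B, 281.1 / 0.061 = 4608.20 years ≈ 4608 growth rings.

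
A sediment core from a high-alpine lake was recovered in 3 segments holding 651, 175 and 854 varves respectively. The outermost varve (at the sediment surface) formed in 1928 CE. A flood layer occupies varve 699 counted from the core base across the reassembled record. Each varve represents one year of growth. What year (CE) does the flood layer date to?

947 CE

Total varves = 651 + 175 + 854 = 1680.
1680 − 699 = 981 varves lie beyond the flood layer toward the sediment surface.
1928 − 981 = 947 CE.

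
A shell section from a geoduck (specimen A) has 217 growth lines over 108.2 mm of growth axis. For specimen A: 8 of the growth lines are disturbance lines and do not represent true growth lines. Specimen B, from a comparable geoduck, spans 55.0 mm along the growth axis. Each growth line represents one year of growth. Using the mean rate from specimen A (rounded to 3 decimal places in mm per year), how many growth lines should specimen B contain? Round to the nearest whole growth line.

Specimen A: after corrections the count is 217 − 8 = 209 growth lines.
A: Extension rate ≈ 108.2 / 209 = 0.518 mm per year.
For B, 55.0 / 0.518 = 106.18 years ≈ 106 growth lines.

106 growth lines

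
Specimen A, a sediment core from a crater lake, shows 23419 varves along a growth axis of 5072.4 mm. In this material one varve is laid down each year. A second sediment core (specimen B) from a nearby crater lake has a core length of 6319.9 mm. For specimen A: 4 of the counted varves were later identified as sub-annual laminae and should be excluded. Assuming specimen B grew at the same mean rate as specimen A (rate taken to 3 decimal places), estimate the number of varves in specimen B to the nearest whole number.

29124 varves

Specimen A: adjusted count: 23419 − 4 = 23415 varves.
A: Mean rate = 5072.4 mm / 23415 years ≈ 0.217 mm/year.
B spans 6319.9 / 0.217 = 29123.96 years ≈ 29124 varves.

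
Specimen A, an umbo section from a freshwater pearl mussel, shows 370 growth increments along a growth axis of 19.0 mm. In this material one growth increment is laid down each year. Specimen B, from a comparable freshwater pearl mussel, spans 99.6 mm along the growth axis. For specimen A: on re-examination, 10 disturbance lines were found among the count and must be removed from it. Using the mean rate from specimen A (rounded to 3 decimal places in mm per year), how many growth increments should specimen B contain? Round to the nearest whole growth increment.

1879 growth increments

Specimen A: true growth increment count = 370 − 10 = 360.
A: Mean rate = 19.0 mm / 360 years ≈ 0.053 mm/yr.
B spans 99.6 / 0.053 = 1879.25 years ≈ 1879 growth increments.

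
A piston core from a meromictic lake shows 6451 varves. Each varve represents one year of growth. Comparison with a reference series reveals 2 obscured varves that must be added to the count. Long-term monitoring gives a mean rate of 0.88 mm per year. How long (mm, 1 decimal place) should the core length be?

Adjusted count: 6451 + 2 = 6453 varves.
Length ≈ 0.88 × 6453 = 5678.6 mm.

5678.6 mm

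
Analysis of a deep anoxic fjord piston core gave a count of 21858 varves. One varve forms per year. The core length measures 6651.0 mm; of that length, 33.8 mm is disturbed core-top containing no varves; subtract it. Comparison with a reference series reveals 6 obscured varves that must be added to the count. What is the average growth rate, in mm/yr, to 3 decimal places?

Adjusted count: 21858 + 6 = 21864 varves.
The growth record spans 6651.0 − 33.8 = 6617.2 mm.
Mean rate = 6617.2 mm / 21864 years ≈ 0.303 mm/yr.

0.303 mm/yr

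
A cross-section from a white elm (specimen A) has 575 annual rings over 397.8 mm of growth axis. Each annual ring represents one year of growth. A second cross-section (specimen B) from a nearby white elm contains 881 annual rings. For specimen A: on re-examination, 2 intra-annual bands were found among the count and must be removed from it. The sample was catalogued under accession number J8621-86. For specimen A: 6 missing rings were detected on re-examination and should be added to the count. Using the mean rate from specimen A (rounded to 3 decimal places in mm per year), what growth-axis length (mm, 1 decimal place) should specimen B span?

605.2 mm

Specimen A: adjusted count: 575 − 2 + 6 = 579 annual rings.
A: Mean rate = 397.8 mm / 579 years ≈ 0.687 mm/year.
Length of B = 0.687 × 881 = 605.2 mm.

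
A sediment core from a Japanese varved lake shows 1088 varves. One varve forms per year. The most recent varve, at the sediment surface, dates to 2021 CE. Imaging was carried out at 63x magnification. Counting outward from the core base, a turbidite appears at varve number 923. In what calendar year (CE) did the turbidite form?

1088 − 923 = 165 varves lie beyond the turbidite toward the sediment surface.
2021 − 165 = 1856 CE.

1856 CE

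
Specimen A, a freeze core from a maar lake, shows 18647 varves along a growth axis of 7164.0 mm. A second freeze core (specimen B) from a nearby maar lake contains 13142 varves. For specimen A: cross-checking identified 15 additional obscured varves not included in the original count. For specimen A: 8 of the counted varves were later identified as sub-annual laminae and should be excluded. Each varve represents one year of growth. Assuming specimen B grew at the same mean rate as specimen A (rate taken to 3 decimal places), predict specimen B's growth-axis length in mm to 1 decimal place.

5046.5 mm

Specimen A: after corrections the count is 18647 − 8 + 15 = 18654 varves.
A: Mean rate = 7164.0 mm / 18654 years ≈ 0.384 mm/year.
Length of B = 0.384 × 13142 = 5046.5 mm.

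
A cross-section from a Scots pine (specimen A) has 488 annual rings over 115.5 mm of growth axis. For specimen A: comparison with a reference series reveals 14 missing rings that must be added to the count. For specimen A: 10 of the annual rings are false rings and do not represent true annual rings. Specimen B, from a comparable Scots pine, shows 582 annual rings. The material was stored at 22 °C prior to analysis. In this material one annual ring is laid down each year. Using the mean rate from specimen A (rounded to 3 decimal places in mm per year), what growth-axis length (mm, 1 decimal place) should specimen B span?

Specimen A: correcting the raw count gives 488 − 10 + 14 = 492 true annual rings.
A: Extension rate ≈ 115.5 / 492 = 0.235 mm/yr.
Length of B = 0.235 × 582 = 136.8 mm.

136.8 mm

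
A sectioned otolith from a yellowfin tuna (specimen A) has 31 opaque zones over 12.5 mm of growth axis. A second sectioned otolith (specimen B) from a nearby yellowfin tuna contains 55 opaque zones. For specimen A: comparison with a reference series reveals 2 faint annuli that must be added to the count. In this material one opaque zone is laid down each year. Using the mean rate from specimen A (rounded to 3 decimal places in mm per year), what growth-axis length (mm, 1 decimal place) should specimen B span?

Specimen A: correcting the raw count gives 31 + 2 = 33 true opaque zones.
A: Extension rate ≈ 12.5 / 33 = 0.379 mm/yr.
Length of B = 0.379 × 55 = 20.8 mm.

20.8 mm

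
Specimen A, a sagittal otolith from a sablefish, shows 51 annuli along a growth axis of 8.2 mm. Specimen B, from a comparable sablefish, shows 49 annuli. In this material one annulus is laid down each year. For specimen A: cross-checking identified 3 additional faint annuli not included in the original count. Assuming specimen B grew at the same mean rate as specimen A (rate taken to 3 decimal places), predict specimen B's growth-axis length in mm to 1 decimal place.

Specimen A: correcting the raw count gives 51 + 3 = 54 true annuli.
A: Extension rate ≈ 8.2 / 54 = 0.152 mm/yr.
For B, 0.152 mm/year × 49 years = 7.4 mm.

7.4 mm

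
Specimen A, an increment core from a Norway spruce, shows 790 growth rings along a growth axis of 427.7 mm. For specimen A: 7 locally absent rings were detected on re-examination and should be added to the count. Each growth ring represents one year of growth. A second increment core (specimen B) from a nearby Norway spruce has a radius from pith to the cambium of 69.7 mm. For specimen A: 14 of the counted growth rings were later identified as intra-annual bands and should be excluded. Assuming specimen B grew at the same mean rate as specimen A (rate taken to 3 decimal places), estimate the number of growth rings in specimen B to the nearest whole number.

128 growth rings

Specimen A: true growth ring count = 790 − 14 + 7 = 783.
A: Mean rate = 427.7 mm / 783 years ≈ 0.546 mm per year.
B spans 69.7 / 0.546 = 127.66 years ≈ 128 growth rings.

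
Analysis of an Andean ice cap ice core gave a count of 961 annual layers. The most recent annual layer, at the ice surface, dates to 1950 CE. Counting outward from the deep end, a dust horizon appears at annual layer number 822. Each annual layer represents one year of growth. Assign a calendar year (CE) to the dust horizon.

Between annual layer 822 and the ice surface there are 961 − 822 = 139 annual layers.
The annual layer at the ice surface is 1950 CE, so the dust horizon dates to 1950 − 139 = 1811 CE.

1811 CE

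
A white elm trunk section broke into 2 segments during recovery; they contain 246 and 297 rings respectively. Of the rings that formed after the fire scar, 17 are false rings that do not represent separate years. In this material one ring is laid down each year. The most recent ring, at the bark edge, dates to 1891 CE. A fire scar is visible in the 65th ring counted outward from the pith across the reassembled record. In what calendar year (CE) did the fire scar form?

1430 CE

Total rings = 246 + 297 = 543.
Between ring 65 and the bark edge there are 543 − 65 = 478 rings.
Excluding 17 false rings: 478 − 17 = 461.
Counting back 461 years from 1891 CE places the fire scar in 1891 − 461 = 1430 CE.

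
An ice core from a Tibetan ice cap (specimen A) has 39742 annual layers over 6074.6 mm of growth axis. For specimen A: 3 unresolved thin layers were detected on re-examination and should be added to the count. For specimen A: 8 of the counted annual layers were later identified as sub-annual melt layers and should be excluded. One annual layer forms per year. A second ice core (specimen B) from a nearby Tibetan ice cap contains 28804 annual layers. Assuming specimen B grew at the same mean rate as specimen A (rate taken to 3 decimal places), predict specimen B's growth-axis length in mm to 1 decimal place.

4407.0 mm

Specimen A: after corrections the count is 39742 − 8 + 3 = 39737 annual layers.
A: Mean rate = 6074.6 mm / 39737 years ≈ 0.153 mm/year.
B's length ≈ 0.153 × 28804 = 4407.0 mm.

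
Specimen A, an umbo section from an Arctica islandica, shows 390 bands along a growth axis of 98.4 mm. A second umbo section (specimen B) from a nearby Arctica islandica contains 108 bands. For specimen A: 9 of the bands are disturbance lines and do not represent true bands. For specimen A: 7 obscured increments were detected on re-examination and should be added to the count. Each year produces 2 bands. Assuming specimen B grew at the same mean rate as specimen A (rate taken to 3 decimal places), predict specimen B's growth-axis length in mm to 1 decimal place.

Specimen A: correcting the raw count gives 390 − 9 + 7 = 388 true bands.
Specimen A: 388 bands at 2 per year is 388 / 2 = 194 years.
A: Extension rate ≈ 98.4 / 194 = 0.507 mm/year.
Specimen B: 108 bands at 2 per year is 108 / 2 = 54 years. B's length ≈ 0.507 × 54 = 27.4 mm.

27.4 mm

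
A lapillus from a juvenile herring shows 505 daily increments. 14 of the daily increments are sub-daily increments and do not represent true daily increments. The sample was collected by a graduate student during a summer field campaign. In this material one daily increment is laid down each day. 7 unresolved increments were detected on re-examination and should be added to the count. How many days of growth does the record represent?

498 d

Correcting the raw count gives 505 − 14 + 7 = 498 true daily increments.
One daily increment per day makes the duration 498 days.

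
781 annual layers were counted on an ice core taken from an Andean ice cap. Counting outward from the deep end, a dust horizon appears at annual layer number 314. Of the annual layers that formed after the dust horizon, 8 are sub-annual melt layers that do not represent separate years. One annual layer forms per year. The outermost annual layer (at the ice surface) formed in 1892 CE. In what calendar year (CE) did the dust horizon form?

1433 CE

The dust horizon sits at annual layer 314 from the deep end, so 781 − 314 = 467 annual layers formed after it.
467 − 8 false = 459 true annual layers after the dust horizon.
The annual layer at the ice surface is 1892 CE, so the dust horizon dates to 1892 − 459 = 1433 CE.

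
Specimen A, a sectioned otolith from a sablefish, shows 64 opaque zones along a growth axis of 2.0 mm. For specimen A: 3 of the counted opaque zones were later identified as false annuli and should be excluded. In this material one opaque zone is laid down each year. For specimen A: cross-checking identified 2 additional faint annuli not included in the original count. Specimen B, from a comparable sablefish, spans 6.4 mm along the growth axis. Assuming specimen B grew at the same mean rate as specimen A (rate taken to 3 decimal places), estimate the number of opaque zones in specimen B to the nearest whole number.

200 opaque zones

Specimen A: adjusted count: 64 − 3 + 2 = 63 opaque zones.
A: 2.0 mm over 63 years gives 2.0 / 63 ≈ 0.032 mm per year.
For B, 6.4 / 0.032 = 200.00 years ≈ 200 opaque zones.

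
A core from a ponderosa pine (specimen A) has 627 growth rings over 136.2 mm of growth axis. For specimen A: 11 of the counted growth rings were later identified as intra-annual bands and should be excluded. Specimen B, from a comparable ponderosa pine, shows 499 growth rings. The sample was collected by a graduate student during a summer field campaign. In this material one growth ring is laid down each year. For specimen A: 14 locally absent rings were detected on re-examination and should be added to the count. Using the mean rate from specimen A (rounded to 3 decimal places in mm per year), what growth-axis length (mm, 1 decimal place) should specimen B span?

Specimen A: after corrections the count is 627 − 11 + 14 = 630 growth rings.
A: Extension rate ≈ 136.2 / 630 = 0.216 mm per year.
B's length ≈ 0.216 × 499 = 107.8 mm.

107.8 mm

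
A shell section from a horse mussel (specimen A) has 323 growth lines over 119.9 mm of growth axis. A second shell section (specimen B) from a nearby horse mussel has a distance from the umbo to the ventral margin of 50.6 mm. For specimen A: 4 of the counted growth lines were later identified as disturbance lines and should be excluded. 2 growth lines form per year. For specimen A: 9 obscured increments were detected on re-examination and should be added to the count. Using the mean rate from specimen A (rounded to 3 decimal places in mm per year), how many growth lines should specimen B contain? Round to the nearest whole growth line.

Specimen A: correcting the raw count gives 323 − 4 + 9 = 328 true growth lines.
Specimen A: dividing by 2 growth lines per year: 328 / 2 = 164 years.
A: Mean rate = 119.9 mm / 164 years ≈ 0.731 mm/year.
For B, 50.6 / 0.731 = 69.22 years; at 2 growth lines per year that is 69.22 × 2 ≈ 138 growth lines.

138 growth lines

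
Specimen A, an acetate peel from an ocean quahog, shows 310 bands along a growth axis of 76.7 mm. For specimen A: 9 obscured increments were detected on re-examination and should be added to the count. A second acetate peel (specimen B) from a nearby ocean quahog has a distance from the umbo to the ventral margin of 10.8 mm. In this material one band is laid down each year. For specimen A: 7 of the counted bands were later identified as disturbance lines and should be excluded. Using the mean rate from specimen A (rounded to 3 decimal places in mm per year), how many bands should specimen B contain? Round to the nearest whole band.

Specimen A: correcting the raw count gives 310 − 7 + 9 = 312 true bands.
A: Mean rate = 76.7 mm / 312 years ≈ 0.246 mm/year.
For B, 10.8 / 0.246 = 43.90 years ≈ 44 bands.

44 bands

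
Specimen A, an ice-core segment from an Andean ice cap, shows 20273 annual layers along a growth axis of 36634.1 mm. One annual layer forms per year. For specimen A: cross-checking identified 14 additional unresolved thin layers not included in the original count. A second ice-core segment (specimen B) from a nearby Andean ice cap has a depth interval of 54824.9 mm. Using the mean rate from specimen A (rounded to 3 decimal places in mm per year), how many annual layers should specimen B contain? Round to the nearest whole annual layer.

Specimen A: correcting the raw count gives 20273 + 14 = 20287 true annual layers.
A: Mean rate = 36634.1 mm / 20287 years ≈ 1.806 mm/year.
B spans 54824.9 / 1.806 = 30357.09 years ≈ 30357 annual layers.

30357 annual layers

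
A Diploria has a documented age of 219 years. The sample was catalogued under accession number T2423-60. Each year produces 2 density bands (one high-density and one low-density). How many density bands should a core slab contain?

219 years at 2 density bands per year gives 219 × 2 = 438 density bands.
So 438 density bands should be present.

438 density bands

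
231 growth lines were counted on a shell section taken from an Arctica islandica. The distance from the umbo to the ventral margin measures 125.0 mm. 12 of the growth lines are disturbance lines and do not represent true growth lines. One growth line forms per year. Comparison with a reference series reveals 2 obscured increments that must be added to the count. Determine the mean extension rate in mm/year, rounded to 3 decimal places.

Adjusted count: 231 − 12 + 2 = 221 growth lines.
Extension rate ≈ 125.0 / 221 = 0.566 mm/year.

0.566 mm/year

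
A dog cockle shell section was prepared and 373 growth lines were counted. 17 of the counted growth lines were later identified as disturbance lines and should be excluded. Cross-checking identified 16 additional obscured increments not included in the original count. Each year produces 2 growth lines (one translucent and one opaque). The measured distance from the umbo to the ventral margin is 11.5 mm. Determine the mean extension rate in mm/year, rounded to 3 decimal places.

Adjusted count: 373 − 17 + 16 = 372 growth lines.
With 2 growth lines per year, 372 / 2 = 186 years.
Mean rate = 11.5 mm / 186 years ≈ 0.062 mm/year.

0.062 mm/year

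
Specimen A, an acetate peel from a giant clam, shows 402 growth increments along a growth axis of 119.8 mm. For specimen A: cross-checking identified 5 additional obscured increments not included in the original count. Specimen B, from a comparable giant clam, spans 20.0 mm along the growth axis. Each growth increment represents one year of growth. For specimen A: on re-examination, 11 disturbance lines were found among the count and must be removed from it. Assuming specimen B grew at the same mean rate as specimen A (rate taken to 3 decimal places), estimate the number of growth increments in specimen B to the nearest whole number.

Specimen A: after corrections the count is 402 − 11 + 5 = 396 growth increments.
A: Mean rate = 119.8 mm / 396 years ≈ 0.303 mm/yr.
B spans 20.0 / 0.303 = 66.01 years ≈ 66 growth increments.

66 growth increments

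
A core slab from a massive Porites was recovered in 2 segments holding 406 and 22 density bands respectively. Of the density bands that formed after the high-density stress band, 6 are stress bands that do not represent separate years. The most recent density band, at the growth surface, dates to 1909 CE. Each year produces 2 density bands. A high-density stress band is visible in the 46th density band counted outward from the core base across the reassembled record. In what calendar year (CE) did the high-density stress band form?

Total density bands = 406 + 22 = 428.
The high-density stress band sits at density band 46 from the core base, so 428 − 46 = 382 density bands formed after it.
382 − 6 false = 376 true density bands after the high-density stress band.
376 density bands at 2 per year is 376 / 2 = 188 years.
The density band at the growth surface is 1909 CE, so the high-density stress band dates to 1909 − 188 = 1721 CE.

1721 CE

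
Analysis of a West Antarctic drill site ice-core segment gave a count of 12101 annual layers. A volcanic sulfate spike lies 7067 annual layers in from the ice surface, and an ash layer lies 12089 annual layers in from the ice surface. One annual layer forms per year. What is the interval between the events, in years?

5022 years

The two markers are separated by 12089 − 7067 = 5022 annual layers.
One annual layer per year makes the interval 5022 years.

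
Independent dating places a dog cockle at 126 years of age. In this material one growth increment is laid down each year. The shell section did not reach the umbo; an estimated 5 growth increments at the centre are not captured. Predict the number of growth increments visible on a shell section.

One growth increment per year gives 126 growth increments over 126 years.
Subtracting the 5 growth increments not captured gives 126 − 5 = 121 growth increments in the record.

121 growth increments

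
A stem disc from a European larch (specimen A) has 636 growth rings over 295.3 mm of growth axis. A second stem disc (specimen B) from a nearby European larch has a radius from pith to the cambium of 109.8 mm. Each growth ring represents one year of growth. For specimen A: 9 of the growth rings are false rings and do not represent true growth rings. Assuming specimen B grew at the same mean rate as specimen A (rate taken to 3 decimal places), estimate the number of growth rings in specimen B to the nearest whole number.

233 growth rings

Specimen A: true growth ring count = 636 − 9 = 627.
A: 295.3 mm over 627 years gives 295.3 / 627 ≈ 0.471 mm per year.
B spans 109.8 / 0.471 = 233.12 years ≈ 233 growth rings.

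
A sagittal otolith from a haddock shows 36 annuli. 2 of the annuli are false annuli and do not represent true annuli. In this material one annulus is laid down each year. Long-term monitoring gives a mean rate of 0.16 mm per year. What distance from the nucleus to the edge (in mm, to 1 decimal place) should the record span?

5.4 mm

Correcting the raw count gives 36 − 2 = 34 true annuli.
Length ≈ 0.16 × 34 = 5.4 mm.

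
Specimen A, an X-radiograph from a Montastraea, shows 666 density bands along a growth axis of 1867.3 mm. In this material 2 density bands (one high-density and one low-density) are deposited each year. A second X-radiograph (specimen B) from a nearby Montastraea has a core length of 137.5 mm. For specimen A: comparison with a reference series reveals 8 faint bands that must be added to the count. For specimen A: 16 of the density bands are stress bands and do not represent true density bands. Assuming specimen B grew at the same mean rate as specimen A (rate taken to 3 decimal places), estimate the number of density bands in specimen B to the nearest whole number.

Specimen A: adjusted count: 666 − 16 + 8 = 658 density bands.
Specimen A: with 2 density bands per year, 658 / 2 = 329 years.
A: Extension rate ≈ 1867.3 / 329 = 5.676 mm per year.
For B, 137.5 / 5.676 = 24.22 years; at 2 density bands per year that is 24.22 × 2 ≈ 48 density bands.

48 density bands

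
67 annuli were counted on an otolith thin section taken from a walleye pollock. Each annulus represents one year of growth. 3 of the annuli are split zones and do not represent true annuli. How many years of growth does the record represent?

64 years

Correcting the raw count gives 67 − 3 = 64 true annuli.
At one annulus per year, that is 64 years.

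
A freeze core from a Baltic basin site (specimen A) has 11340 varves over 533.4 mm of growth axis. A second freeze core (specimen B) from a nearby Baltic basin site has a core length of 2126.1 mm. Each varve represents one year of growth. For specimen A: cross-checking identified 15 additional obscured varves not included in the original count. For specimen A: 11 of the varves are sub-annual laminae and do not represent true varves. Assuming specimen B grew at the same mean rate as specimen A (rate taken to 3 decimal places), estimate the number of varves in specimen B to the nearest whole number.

45236 varves

Specimen A: correcting the raw count gives 11340 − 11 + 15 = 11344 true varves.
A: Extension rate ≈ 533.4 / 11344 = 0.047 mm/year.
B spans 2126.1 / 0.047 = 45236.17 years ≈ 45236 varves.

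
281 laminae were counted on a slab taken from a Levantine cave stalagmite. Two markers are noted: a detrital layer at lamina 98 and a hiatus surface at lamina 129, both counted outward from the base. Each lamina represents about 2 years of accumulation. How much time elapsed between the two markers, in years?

62 years

Separation: 129 − 98 = 31 laminae.
At 2 years per lamina, 31 × 2 = 62 years.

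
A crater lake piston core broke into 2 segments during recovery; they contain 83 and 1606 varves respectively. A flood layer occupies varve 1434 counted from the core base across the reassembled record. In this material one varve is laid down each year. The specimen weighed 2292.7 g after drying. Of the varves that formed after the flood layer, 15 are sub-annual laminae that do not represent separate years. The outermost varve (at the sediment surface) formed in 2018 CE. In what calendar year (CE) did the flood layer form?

1778 CE

Total varves = 83 + 1606 = 1689.
The flood layer sits at varve 1434 from the core base, so 1689 − 1434 = 255 varves formed after it.
Excluding 15 false varves: 255 − 15 = 240.
2018 − 240 = 1778 CE.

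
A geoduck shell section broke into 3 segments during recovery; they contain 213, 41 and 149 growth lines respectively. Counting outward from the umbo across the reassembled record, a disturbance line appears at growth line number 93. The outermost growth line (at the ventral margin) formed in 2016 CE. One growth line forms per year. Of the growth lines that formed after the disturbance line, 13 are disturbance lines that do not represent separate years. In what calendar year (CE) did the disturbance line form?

1719 CE

Total growth lines = 213 + 41 + 149 = 403.
Between growth line 93 and the ventral margin there are 403 − 93 = 310 growth lines.
Excluding 13 false growth lines: 310 − 13 = 297.
2016 − 297 = 1719 CE.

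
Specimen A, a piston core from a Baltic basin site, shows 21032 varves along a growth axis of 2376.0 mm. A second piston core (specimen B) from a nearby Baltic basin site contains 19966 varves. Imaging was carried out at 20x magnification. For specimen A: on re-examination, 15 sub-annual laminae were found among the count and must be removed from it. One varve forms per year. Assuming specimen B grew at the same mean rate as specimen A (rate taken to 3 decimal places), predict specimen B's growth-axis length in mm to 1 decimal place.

2256.2 mm

Specimen A: after corrections the count is 21032 − 15 = 21017 varves.
A: Extension rate ≈ 2376.0 / 21017 = 0.113 mm per year.
Length of B = 0.113 × 19966 = 2256.2 mm.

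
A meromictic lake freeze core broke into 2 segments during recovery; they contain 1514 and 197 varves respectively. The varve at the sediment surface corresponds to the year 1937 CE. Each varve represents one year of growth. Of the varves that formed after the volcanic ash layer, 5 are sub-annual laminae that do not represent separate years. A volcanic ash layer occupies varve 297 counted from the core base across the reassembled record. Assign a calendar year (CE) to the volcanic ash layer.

Total varves = 1514 + 197 = 1711.
Between varve 297 and the sediment surface there are 1711 − 297 = 1414 varves.
Excluding 5 false varves: 1414 − 5 = 1409.
Counting back 1409 years from 1937 CE places the volcanic ash layer in 1937 − 1409 = 528 CE.

528 CE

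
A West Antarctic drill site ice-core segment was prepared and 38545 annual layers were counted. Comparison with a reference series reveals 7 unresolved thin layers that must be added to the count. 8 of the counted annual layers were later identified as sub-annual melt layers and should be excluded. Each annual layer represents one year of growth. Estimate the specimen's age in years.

38544 years

True annual layer count = 38545 − 8 + 7 = 38544.
One annual layer per year makes the duration 38544 years.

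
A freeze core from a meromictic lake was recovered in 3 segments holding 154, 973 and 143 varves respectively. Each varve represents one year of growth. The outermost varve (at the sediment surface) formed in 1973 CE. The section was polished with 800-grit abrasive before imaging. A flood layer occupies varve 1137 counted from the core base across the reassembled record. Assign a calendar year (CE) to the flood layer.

Total varves = 154 + 973 + 143 = 1270.
Between varve 1137 and the sediment surface there are 1270 − 1137 = 133 varves.
Counting back 133 years from 1973 CE places the flood layer in 1973 − 133 = 1840 CE.

1840 CE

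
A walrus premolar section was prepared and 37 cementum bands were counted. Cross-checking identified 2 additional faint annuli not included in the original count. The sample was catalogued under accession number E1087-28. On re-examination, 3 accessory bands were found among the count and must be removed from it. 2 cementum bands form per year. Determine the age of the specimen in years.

18 years

After corrections the count is 37 − 3 + 2 = 36 cementum bands.
Dividing by 2 cementum bands per year: 36 / 2 = 18 years.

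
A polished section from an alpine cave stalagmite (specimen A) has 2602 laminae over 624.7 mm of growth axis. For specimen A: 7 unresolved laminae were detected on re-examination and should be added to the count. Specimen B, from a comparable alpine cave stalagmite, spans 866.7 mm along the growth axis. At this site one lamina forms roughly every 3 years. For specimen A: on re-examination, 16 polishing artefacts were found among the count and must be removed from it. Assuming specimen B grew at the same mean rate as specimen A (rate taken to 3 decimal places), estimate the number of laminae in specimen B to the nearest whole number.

Specimen A: true lamina count = 2602 − 16 + 7 = 2593.
Specimen A: 2593 laminae at 3 years each span 2593 × 3 = 7779 years.
A: Mean rate = 624.7 mm / 7779 years ≈ 0.080 mm/year.
For B, 866.7 / 0.080 = 10833.75 years; at 3 years per lamina that is 10833.75 / 3 ≈ 3611 laminae.

3611 laminae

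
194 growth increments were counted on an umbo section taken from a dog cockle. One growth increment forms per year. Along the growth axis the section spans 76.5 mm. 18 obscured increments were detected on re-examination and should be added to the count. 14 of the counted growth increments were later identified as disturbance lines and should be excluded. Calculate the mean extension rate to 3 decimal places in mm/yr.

0.386 mm/yr

After corrections the count is 194 − 14 + 18 = 198 growth increments.
Mean rate = 76.5 mm / 198 years ≈ 0.386 mm/yr.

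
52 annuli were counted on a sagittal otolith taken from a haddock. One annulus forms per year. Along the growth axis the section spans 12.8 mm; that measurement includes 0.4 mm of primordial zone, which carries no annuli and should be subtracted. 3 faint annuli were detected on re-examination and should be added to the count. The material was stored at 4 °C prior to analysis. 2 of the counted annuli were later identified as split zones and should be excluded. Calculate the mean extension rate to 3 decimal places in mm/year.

0.234 mm/year

True annulus count = 52 − 2 + 3 = 53.
Net length = 12.8 − 0.4 = 12.4 mm.
Extension rate ≈ 12.4 / 53 = 0.234 mm/year.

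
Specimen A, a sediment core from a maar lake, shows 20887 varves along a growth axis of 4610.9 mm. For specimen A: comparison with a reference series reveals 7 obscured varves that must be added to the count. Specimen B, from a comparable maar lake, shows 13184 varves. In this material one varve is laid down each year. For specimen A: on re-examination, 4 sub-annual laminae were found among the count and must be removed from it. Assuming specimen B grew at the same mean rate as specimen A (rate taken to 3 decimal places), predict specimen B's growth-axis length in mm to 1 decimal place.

2913.7 mm

Specimen A: after corrections the count is 20887 − 4 + 7 = 20890 varves.
A: 4610.9 mm over 20890 years gives 4610.9 / 20890 ≈ 0.221 mm per year.
Length of B = 0.221 × 13184 = 2913.7 mm.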